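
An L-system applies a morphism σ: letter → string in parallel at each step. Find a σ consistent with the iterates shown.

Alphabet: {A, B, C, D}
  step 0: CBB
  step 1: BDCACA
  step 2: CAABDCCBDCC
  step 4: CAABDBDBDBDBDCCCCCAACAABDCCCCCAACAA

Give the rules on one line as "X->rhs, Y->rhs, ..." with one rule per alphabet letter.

  step 1 ⇒ step 2: BDCACA ⇒ CA·A·BD·CC·BD·CC
    A ↦ CC
    B ↦ CA
    C ↦ BD
    D ↦ A

A->CC, B->CA, C->BD, D->A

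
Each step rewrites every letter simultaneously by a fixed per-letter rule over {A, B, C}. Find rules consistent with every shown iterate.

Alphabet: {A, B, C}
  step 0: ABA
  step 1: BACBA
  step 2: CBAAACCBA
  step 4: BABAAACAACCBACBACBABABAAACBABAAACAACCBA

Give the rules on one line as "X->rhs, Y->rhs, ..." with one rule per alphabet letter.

A->BA, B->C, C->AAC

  step 1 ⇒ step 2: BACBA ⇒ C·BA·AAC·C·BA
    A ↦ BA
    B ↦ C
    C ↦ AAC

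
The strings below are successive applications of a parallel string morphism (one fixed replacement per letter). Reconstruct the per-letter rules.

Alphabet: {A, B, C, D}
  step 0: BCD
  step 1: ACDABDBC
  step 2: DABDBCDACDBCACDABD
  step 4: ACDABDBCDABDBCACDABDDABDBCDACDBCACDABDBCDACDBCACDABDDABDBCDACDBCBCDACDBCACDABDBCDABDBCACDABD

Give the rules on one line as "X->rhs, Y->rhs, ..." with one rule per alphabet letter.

  step 1 ⇒ step 2: ACDABDBC ⇒ D·ABD·BC·D·ACD·BC·ACD·ABD
    A ↦ D
    B ↦ ACD
    C ↦ ABD
    D ↦ BC

A->D, B->ACD, C->ABD, D->BC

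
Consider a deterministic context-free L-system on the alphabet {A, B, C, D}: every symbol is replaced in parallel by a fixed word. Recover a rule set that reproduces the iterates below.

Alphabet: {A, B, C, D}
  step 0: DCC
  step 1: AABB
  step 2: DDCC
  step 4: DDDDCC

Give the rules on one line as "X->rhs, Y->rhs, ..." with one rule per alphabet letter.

  step 1 ⇒ step 2: AABB ⇒ D·D·C·C
    A ↦ D
    B ↦ C
  step 0 ⇒ step 1: DCC ⇒ AA·B·B
    C ↦ B
  step 0 ⇒ step 1: DCC ⇒ AA·B·B
    D ↦ AA

A->D, B->C, C->B, D->AA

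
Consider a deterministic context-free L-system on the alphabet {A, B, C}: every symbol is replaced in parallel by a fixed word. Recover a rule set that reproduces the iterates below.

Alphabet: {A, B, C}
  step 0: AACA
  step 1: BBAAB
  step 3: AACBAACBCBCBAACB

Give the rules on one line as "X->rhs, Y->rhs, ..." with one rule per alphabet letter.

A->B, B->CB, C->AA

  step 0 ⇒ step 1: AACA ⇒ B·B·AA·B
    A ↦ B
    C ↦ AA
    B ↦ CB  (constrained at step 1)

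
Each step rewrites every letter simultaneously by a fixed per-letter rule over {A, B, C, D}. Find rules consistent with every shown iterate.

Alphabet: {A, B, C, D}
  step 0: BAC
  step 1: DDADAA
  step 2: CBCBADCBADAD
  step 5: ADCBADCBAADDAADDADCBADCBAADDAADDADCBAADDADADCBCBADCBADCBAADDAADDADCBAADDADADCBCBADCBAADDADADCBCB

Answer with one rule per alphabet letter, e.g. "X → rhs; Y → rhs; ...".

A->AD, B->DD, C->AA, D->CB

  step 1 ⇒ step 2: DDADAA ⇒ CB·CB·AD·CB·AD·AD
    A ↦ AD
    D ↦ CB
  step 0 ⇒ step 1: BAC ⇒ DD·AD·AA
    B ↦ DD
  step 0 ⇒ step 1: BAC ⇒ DD·AD·AA
    C ↦ AA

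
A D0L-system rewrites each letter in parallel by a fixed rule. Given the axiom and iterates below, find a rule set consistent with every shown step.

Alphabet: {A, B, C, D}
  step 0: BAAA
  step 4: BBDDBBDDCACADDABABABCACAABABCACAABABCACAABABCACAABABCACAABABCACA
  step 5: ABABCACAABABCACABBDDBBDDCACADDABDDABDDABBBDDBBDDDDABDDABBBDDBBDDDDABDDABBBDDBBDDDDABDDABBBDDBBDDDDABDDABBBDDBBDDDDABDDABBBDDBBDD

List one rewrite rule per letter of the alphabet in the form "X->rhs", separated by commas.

  step 4 ⇒ step 5: BBDDBBDDCACADDABABABCACAABABCACAABABCACAABABCACAABABCACAABABCACA ⇒ AB·AB·CA·CA·AB·AB·CA·CA·BB·DD·BB·DD·CA·CA·DD·AB·DD·AB·DD·AB·BB·DD·BB·DD·DD·AB·DD·AB·BB·DD·BB·DD·DD·AB·DD·AB·BB·DD·BB·DD·DD·AB·DD·AB·BB·DD·BB·DD·DD·AB·DD·AB·BB·DD·BB·DD·DD·AB·DD·AB·BB·DD·BB·DD
    A ↦ DD
    B ↦ AB
    C ↦ BB
    D ↦ CA

A->DD, B->AB, C->BB, D->CA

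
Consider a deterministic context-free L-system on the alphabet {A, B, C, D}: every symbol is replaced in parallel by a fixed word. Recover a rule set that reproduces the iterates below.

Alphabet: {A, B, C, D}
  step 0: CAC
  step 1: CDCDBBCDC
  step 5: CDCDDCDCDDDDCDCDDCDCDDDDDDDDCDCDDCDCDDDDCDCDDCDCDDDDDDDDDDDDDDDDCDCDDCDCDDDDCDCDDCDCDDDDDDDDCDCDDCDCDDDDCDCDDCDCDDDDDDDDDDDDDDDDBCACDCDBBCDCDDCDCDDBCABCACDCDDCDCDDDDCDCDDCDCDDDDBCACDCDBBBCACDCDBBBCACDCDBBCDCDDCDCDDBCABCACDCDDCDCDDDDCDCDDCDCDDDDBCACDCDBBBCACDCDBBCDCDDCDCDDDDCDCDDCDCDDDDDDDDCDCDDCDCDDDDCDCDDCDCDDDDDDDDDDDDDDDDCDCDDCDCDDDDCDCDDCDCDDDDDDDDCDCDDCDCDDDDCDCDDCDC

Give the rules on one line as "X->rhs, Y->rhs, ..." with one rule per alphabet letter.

  step 0 ⇒ step 1: CAC ⇒ CDC·DBB·CDC
    A ↦ DBB
    C ↦ CDC
    B ↦ BCA  (constrained at step 1)
    D ↦ DD  (constrained at step 1)

A->DBB, B->BCA, C->CDC, D->DD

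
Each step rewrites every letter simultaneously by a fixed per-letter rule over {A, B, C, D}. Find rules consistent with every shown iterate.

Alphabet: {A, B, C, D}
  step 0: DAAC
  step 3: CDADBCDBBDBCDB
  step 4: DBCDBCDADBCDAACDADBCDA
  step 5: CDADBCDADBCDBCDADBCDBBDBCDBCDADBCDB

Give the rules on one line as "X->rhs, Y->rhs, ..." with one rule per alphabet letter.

A->B, B->A, C->DB, D->CD

  step 4 ⇒ step 5: DBCDBCDADBCDAACDADBCDA ⇒ CD·A·DB·CD·A·DB·CD·B·CD·A·DB·CD·B·B·DB·CD·B·CD·A·DB·CD·B
    A ↦ B
    B ↦ A
    C ↦ DB
    D ↦ CD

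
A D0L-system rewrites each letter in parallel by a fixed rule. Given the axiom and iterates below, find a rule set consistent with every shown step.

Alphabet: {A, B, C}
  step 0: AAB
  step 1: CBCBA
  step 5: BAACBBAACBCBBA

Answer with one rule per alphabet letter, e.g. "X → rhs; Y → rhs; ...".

  step 0 ⇒ step 1: AAB ⇒ CB·CB·A
    A ↦ CB
    B ↦ A
    C ↦ B  (constrained at step 1)

A->CB, B->A, C->B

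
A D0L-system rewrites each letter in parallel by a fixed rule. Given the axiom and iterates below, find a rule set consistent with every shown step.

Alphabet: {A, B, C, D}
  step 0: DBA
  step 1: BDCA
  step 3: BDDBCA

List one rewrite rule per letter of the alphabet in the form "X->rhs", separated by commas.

A->CA, B->D, C->B, D->B

  step 0 ⇒ step 1: DBA ⇒ B·D·CA
    A ↦ CA
    B ↦ D
    D ↦ B
    C ↦ B  (constrained at step 1)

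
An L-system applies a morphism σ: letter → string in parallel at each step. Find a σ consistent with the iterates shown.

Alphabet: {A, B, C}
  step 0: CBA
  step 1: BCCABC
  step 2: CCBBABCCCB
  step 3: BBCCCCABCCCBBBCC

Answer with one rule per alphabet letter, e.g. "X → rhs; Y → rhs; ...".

A->ABC, B->CC, C->B

  step 2 ⇒ step 3: CCBBABCCCB ⇒ B·B·CC·CC·ABC·CC·B·B·B·CC
    A ↦ ABC
    B ↦ CC
    C ↦ B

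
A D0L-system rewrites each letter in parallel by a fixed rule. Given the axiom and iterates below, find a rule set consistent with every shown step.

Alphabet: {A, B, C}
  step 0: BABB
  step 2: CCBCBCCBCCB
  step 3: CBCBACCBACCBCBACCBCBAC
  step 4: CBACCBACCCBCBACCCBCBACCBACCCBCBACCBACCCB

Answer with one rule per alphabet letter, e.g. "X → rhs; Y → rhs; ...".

  step 3 ⇒ step 4: CBCBACCBACCBCBACCBCBAC ⇒ CB·AC·CB·AC·C·CB·CB·AC·C·CB·CB·AC·CB·AC·C·CB·CB·AC·CB·AC·C·CB
    A ↦ C
    B ↦ AC
    C ↦ CB

A->C, B->AC, C->CB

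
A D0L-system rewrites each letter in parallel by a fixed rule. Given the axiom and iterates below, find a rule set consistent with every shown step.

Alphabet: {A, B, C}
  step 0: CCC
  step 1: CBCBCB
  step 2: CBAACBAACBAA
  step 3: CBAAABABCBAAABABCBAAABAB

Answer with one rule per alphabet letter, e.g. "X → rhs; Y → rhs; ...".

A->AB, B->AA, C->CB

  step 2 ⇒ step 3: CBAACBAACBAA ⇒ CB·AA·AB·AB·CB·AA·AB·AB·CB·AA·AB·AB
    A ↦ AB
    B ↦ AA
    C ↦ CB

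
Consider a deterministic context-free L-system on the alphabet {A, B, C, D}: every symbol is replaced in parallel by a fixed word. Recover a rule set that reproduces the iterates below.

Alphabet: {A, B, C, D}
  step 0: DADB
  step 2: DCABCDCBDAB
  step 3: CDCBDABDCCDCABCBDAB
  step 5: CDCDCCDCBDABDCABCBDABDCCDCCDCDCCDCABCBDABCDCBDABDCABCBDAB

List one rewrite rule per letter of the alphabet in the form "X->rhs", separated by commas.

A->BD, B->AB, C->DC, D->C

  step 2 ⇒ step 3: DCABCDCBDAB ⇒ C·DC·BD·AB·DC·C·DC·AB·C·BD·AB
    A ↦ BD
    B ↦ AB
    C ↦ DC
    D ↦ C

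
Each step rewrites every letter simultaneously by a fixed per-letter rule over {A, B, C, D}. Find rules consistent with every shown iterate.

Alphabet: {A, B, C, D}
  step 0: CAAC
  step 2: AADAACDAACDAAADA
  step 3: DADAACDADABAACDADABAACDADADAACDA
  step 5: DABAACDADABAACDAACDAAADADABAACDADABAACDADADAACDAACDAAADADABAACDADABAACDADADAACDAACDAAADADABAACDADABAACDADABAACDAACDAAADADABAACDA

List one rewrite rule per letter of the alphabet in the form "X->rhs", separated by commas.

A->DA, B->AA, C->BA, D->AC

  step 2 ⇒ step 3: AADAACDAACDAAADA ⇒ DA·DA·AC·DA·DA·BA·AC·DA·DA·BA·AC·DA·DA·DA·AC·DA
    A ↦ DA
    C ↦ BA
    D ↦ AC
    B ↦ AA  (constrained at step 3)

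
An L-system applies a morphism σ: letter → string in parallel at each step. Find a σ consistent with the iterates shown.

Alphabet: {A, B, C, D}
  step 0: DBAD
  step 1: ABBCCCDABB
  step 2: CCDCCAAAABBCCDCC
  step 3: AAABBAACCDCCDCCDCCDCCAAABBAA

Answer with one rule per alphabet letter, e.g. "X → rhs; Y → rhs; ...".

  step 2 ⇒ step 3: CCDCCAAAABBCCDCC ⇒ A·A·ABB·A·A·CCD·CCD·CCD·CCD·C·C·A·A·ABB·A·A
    A ↦ CCD
    B ↦ C
    C ↦ A
    D ↦ ABB

A->CCD, B->C, C->A, D->ABB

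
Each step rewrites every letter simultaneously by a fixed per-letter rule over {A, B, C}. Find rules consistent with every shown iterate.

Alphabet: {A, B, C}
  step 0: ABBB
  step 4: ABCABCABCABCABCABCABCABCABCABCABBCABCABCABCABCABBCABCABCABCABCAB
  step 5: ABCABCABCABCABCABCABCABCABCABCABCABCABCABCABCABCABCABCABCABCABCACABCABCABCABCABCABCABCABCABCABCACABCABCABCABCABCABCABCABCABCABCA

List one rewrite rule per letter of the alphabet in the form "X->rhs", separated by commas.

A->AB, B->CA, C->BC

  step 4 ⇒ step 5: ABCABCABCABCABCABCABCABCABCABCABBCABCABCABCABCABBCABCABCABCABCAB ⇒ AB·CA·BC·AB·CA·BC·AB·CA·BC·AB·CA·BC·AB·CA·BC·AB·CA·BC·AB·CA·BC·AB·CA·BC·AB·CA·BC·AB·CA·BC·AB·CA·CA·BC·AB·CA·BC·AB·CA·BC·AB·CA·BC·AB·CA·BC·AB·CA·CA·BC·AB·CA·BC·AB·CA·BC·AB·CA·BC·AB·CA·BC·AB·CA
    A ↦ AB
    B ↦ CA
    C ↦ BC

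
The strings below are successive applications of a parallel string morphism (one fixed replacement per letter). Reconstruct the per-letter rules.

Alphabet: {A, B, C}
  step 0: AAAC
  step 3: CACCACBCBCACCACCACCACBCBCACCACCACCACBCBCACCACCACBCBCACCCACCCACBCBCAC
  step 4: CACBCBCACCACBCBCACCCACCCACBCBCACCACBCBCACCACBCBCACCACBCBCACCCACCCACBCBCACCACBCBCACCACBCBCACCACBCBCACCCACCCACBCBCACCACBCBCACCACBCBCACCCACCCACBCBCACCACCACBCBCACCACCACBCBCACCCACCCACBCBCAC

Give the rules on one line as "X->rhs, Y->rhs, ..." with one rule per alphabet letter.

A->BCB, B->C, C->CAC

  step 3 ⇒ step 4: CACCACBCBCACCACCACCACBCBCACCACCACCACBCBCACCACCACBCBCACCCACCCACBCBCAC ⇒ CAC·BCB·CAC·CAC·BCB·CAC·C·CAC·C·CAC·BCB·CAC·CAC·BCB·CAC·CAC·BCB·CAC·CAC·BCB·CAC·C·CAC·C·CAC·BCB·CAC·CAC·BCB·CAC·CAC·BCB·CAC·CAC·BCB·CAC·C·CAC·C·CAC·BCB·CAC·CAC·BCB·CAC·CAC·BCB·CAC·C·CAC·C·CAC·BCB·CAC·CAC·CAC·BCB·CAC·CAC·CAC·BCB·CAC·C·CAC·C·CAC·BCB·CAC
    A ↦ BCB
    B ↦ C
    C ↦ CAC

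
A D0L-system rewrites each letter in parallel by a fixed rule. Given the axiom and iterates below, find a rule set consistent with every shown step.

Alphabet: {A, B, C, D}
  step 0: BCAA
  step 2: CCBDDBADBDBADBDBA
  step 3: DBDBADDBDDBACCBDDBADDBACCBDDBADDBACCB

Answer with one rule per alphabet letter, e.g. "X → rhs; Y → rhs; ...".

A->CCB, B->A, C->DB, D->DDB

  step 2 ⇒ step 3: CCBDDBADBDBADBDBA ⇒ DB·DB·A·DDB·DDB·A·CCB·DDB·A·DDB·A·CCB·DDB·A·DDB·A·CCB
    A ↦ CCB
    B ↦ A
    C ↦ DB
    D ↦ DDB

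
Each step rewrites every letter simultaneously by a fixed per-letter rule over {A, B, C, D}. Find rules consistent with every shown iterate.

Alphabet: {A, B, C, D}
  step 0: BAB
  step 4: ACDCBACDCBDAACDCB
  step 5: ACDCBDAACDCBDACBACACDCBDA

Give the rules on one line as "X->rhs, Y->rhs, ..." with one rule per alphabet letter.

A->AC, B->A, C->D, D->CB

  step 4 ⇒ step 5: ACDCBACDCBDAACDCB ⇒ AC·D·CB·D·A·AC·D·CB·D·A·CB·AC·AC·D·CB·D·A
    A ↦ AC
    B ↦ A
    C ↦ D
    D ↦ CB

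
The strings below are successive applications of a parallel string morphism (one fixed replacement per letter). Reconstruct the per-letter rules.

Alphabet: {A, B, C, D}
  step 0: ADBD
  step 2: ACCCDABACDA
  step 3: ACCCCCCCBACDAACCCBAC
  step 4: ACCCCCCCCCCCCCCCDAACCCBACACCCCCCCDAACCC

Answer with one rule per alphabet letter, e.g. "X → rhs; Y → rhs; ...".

A->AC, B->DA, C->CC, D->B

  step 3 ⇒ step 4: ACCCCCCCBACDAACCCBAC ⇒ AC·CC·CC·CC·CC·CC·CC·CC·DA·AC·CC·B·AC·AC·CC·CC·CC·DA·AC·CC
    A ↦ AC
    B ↦ DA
    C ↦ CC
    D ↦ B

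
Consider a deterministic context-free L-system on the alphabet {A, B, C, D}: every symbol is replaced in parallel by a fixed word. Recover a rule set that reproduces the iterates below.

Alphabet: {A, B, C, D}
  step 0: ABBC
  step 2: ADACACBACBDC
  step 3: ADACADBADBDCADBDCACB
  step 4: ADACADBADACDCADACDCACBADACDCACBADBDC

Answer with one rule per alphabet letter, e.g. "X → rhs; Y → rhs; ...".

A->AD, B->DC, C->B, D->AC

  step 3 ⇒ step 4: ADACADBADBDCADBDCACB ⇒ AD·AC·AD·B·AD·AC·DC·AD·AC·DC·AC·B·AD·AC·DC·AC·B·AD·B·DC
    A ↦ AD
    B ↦ DC
    C ↦ B
    D ↦ AC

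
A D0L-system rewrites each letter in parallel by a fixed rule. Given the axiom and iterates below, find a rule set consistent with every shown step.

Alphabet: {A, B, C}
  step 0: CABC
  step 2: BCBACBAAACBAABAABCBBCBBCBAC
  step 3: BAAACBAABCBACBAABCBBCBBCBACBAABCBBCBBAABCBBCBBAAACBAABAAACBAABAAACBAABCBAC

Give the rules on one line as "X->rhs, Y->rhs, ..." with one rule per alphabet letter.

A->BCB, B->BAA, C->AC

  step 2 ⇒ step 3: BCBACBAAACBAABAABCBBCBBCBAC ⇒ BAA·AC·BAA·BCB·AC·BAA·BCB·BCB·BCB·AC·BAA·BCB·BCB·BAA·BCB·BCB·BAA·AC·BAA·BAA·AC·BAA·BAA·AC·BAA·BCB·AC
    A ↦ BCB
    B ↦ BAA
    C ↦ AC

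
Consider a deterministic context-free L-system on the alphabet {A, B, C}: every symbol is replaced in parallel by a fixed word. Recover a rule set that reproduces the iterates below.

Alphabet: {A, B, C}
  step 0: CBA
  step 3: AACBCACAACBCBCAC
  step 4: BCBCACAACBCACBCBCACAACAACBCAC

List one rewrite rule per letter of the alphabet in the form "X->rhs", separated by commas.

A->BC, B->A, C->AC

  step 3 ⇒ step 4: AACBCACAACBCBCAC ⇒ BC·BC·AC·A·AC·BC·AC·BC·BC·AC·A·AC·A·AC·BC·AC
    A ↦ BC
    B ↦ A
    C ↦ AC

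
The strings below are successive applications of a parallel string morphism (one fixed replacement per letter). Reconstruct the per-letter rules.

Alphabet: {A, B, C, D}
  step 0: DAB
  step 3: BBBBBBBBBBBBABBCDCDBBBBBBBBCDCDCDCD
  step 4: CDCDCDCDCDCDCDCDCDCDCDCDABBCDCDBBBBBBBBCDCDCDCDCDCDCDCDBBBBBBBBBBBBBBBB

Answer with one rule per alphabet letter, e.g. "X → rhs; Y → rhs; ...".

  step 3 ⇒ step 4: BBBBBBBBBBBBABBCDCDBBBBBBBBCDCDCDCD ⇒ CD·CD·CD·CD·CD·CD·CD·CD·CD·CD·CD·CD·ABB·CD·CD·B·BBB·B·BBB·CD·CD·CD·CD·CD·CD·CD·CD·B·BBB·B·BBB·B·BBB·B·BBB
    A ↦ ABB
    B ↦ CD
    C ↦ B
    D ↦ BBB

A->ABB, B->CD, C->B, D->BBB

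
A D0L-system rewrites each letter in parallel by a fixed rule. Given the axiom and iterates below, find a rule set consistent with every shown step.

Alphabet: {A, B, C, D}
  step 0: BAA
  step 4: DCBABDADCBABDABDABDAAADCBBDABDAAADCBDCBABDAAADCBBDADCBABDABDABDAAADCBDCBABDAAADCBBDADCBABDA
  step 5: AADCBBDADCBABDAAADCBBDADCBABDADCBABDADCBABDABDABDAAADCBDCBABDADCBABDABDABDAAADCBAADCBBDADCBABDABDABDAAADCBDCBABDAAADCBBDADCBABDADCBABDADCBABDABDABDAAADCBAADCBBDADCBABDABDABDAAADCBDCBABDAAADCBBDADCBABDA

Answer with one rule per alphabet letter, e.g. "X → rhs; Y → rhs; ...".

A->BDA, B->DCB, C->A, D->A

  step 4 ⇒ step 5: DCBABDADCBABDABDABDAAADCBBDABDAAADCBDCBABDAAADCBBDADCBABDABDABDAAADCBDCBABDAAADCBBDADCBABDA ⇒ A·A·DCB·BDA·DCB·A·BDA·A·A·DCB·BDA·DCB·A·BDA·DCB·A·BDA·DCB·A·BDA·BDA·BDA·A·A·DCB·DCB·A·BDA·DCB·A·BDA·BDA·BDA·A·A·DCB·A·A·DCB·BDA·DCB·A·BDA·BDA·BDA·A·A·DCB·DCB·A·BDA·A·A·DCB·BDA·DCB·A·BDA·DCB·A·BDA·DCB·A·BDA·BDA·BDA·A·A·DCB·A·A·DCB·BDA·DCB·A·BDA·BDA·BDA·A·A·DCB·DCB·A·BDA·A·A·DCB·BDA·DCB·A·BDA
    A ↦ BDA
    B ↦ DCB
    C ↦ A
    D ↦ A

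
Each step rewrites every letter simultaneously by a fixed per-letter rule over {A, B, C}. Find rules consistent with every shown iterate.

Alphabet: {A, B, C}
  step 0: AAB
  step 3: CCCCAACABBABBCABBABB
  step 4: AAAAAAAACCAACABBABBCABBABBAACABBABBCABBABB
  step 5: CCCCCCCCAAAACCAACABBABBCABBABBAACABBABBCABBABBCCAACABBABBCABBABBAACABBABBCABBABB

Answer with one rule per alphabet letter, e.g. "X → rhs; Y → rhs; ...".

A->C, B->ABB, C->AA

  step 4 ⇒ step 5: AAAAAAAACCAACABBABBCABBABBAACABBABBCABBABB ⇒ C·C·C·C·C·C·C·C·AA·AA·C·C·AA·C·ABB·ABB·C·ABB·ABB·AA·C·ABB·ABB·C·ABB·ABB·C·C·AA·C·ABB·ABB·C·ABB·ABB·AA·C·ABB·ABB·C·ABB·ABB
    A ↦ C
    B ↦ ABB
    C ↦ AA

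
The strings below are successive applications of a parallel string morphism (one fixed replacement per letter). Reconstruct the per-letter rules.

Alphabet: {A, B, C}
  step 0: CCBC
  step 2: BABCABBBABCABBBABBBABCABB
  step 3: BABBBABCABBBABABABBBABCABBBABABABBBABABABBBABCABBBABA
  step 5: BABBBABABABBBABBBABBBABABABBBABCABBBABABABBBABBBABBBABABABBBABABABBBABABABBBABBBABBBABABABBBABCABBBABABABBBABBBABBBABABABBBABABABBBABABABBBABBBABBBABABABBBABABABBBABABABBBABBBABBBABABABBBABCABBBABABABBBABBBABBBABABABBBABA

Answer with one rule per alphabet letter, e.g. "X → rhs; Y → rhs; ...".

A->BB, B->BA, C->BCA

  step 2 ⇒ step 3: BABCABBBABCABBBABBBABCABB ⇒ BA·BB·BA·BCA·BB·BA·BA·BA·BB·BA·BCA·BB·BA·BA·BA·BB·BA·BA·BA·BB·BA·BCA·BB·BA·BA
    A ↦ BB
    B ↦ BA
    C ↦ BCA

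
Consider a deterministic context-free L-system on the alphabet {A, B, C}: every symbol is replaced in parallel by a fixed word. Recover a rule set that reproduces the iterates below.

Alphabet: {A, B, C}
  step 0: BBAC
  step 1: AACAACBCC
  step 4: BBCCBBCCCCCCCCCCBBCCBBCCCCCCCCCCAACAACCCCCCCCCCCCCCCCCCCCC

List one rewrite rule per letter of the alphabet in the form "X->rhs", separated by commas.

  step 0 ⇒ step 1: BBAC ⇒ AAC·AAC·B·CC
    A ↦ B
    B ↦ AAC
    C ↦ CC

A->B, B->AAC, C->CC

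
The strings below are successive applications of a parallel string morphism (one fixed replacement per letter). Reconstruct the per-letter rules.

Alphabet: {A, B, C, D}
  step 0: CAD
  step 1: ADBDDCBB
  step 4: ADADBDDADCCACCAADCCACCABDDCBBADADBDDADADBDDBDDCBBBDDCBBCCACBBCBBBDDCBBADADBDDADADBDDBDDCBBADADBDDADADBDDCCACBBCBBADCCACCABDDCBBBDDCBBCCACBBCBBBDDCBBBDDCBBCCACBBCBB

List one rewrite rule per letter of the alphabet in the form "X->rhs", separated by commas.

  step 0 ⇒ step 1: CAD ⇒ AD·BDD·CBB
    A ↦ BDD
    C ↦ AD
    D ↦ CBB
    B ↦ CCA  (constrained at step 1)

A->BDD, B->CCA, C->AD, D->CBB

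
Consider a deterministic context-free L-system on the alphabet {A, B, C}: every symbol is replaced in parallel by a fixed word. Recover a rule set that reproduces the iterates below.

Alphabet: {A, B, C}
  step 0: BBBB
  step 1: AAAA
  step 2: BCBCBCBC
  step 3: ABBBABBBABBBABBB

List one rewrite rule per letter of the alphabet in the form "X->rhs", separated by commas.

A->BC, B->A, C->BBB

  step 2 ⇒ step 3: BCBCBCBC ⇒ A·BBB·A·BBB·A·BBB·A·BBB
    B ↦ A
    C ↦ BBB
  step 1 ⇒ step 2: AAAA ⇒ BC·BC·BC·BC
    A ↦ BC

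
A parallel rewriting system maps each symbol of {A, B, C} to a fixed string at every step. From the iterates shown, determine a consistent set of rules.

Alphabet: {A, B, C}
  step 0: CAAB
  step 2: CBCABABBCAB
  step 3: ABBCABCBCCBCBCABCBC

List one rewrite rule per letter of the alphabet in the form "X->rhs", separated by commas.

  step 2 ⇒ step 3: CBCABABBCAB ⇒ AB·BC·AB·C·BC·C·BC·BC·AB·C·BC
    A ↦ C
    B ↦ BC
    C ↦ AB

A->C, B->BC, C->AB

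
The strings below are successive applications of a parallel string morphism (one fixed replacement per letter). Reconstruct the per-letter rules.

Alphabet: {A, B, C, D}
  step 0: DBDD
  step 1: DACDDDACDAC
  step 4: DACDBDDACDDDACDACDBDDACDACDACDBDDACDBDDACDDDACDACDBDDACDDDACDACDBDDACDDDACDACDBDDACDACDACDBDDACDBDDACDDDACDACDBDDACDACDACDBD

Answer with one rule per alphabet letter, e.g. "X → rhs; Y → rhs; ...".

  step 0 ⇒ step 1: DBDD ⇒ DAC·DD·DAC·DAC
    B ↦ DD
    D ↦ DAC
    A ↦ D  (constrained at step 1)
    C ↦ BD  (constrained at step 1)

A->D, B->DD, C->BD, D->DAC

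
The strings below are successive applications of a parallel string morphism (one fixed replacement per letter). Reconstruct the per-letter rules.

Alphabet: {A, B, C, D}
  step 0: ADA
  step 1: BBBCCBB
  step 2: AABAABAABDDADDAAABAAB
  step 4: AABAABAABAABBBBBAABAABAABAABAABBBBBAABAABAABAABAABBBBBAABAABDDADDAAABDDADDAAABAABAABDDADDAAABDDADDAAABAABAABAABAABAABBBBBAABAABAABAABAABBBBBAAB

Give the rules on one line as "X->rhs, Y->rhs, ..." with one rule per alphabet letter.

A->BB, B->AAB, C->DDA, D->BCC

  step 1 ⇒ step 2: BBBCCBB ⇒ AAB·AAB·AAB·DDA·DDA·AAB·AAB
    B ↦ AAB
    C ↦ DDA
  step 0 ⇒ step 1: ADA ⇒ BB·BCC·BB
    A ↦ BB
  step 0 ⇒ step 1: ADA ⇒ BB·BCC·BB
    D ↦ BCC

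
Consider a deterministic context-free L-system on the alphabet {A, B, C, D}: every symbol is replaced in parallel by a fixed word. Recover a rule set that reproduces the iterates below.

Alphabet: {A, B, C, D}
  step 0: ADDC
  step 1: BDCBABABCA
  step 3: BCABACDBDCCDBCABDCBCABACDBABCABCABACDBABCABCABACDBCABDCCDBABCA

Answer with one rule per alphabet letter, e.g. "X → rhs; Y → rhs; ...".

A->BDC, B->CD, C->BCA, D->BA

  step 0 ⇒ step 1: ADDC ⇒ BDC·BA·BA·BCA
    A ↦ BDC
    C ↦ BCA
    D ↦ BA
    B ↦ CD  (constrained at step 1)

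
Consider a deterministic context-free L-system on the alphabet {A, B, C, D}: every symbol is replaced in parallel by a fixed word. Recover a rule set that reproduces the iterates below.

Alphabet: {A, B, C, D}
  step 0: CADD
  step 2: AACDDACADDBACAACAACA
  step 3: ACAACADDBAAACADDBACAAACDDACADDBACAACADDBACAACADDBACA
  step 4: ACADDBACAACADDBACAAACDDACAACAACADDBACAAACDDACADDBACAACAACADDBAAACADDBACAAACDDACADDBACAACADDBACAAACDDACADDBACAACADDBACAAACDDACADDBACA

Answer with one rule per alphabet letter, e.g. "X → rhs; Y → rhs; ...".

A->ACA, B->CDD, C->DDB, D->A

  step 3 ⇒ step 4: ACAACADDBAAACADDBACAAACDDACADDBACAACADDBACAACADDBACA ⇒ ACA·DDB·ACA·ACA·DDB·ACA·A·A·CDD·ACA·ACA·ACA·DDB·ACA·A·A·CDD·ACA·DDB·ACA·ACA·ACA·DDB·A·A·ACA·DDB·ACA·A·A·CDD·ACA·DDB·ACA·ACA·DDB·ACA·A·A·CDD·ACA·DDB·ACA·ACA·DDB·ACA·A·A·CDD·ACA·DDB·ACA
    A ↦ ACA
    B ↦ CDD
    C ↦ DDB
    D ↦ A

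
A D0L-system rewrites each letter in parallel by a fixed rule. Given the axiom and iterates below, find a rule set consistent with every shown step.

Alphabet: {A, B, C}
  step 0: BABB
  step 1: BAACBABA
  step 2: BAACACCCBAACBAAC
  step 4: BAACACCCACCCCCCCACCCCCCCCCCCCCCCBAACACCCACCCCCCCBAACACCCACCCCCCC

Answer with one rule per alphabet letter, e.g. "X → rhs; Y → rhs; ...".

  step 1 ⇒ step 2: BAACBABA ⇒ BA·AC·AC·CC·BA·AC·BA·AC
    A ↦ AC
    B ↦ BA
    C ↦ CC

A->AC, B->BA, C->CC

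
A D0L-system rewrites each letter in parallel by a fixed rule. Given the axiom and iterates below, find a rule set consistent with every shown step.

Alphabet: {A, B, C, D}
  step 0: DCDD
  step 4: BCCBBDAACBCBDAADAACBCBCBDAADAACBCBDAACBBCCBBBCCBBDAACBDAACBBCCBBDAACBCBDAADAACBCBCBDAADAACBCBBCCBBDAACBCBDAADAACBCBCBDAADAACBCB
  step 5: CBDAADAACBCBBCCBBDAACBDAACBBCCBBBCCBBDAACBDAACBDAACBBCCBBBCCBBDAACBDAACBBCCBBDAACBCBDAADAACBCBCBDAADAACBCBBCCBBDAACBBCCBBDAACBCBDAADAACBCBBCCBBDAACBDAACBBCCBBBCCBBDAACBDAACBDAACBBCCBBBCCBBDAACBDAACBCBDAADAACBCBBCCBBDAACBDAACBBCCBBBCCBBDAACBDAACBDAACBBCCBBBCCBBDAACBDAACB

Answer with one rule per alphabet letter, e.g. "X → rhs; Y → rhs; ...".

A->B, B->CB, C->DAA, D->BCC

  step 4 ⇒ step 5: BCCBBDAACBCBDAADAACBCBCBDAADAACBCBDAACBBCCBBBCCBBDAACBDAACBBCCBBDAACBCBDAADAACBCBCBDAADAACBCBBCCBBDAACBCBDAADAACBCBCBDAADAACBCB ⇒ CB·DAA·DAA·CB·CB·BCC·B·B·DAA·CB·DAA·CB·BCC·B·B·BCC·B·B·DAA·CB·DAA·CB·DAA·CB·BCC·B·B·BCC·B·B·DAA·CB·DAA·CB·BCC·B·B·DAA·CB·CB·DAA·DAA·CB·CB·CB·DAA·DAA·CB·CB·BCC·B·B·DAA·CB·BCC·B·B·DAA·CB·CB·DAA·DAA·CB·CB·BCC·B·B·DAA·CB·DAA·CB·BCC·B·B·BCC·B·B·DAA·CB·DAA·CB·DAA·CB·BCC·B·B·BCC·B·B·DAA·CB·DAA·CB·CB·DAA·DAA·CB·CB·BCC·B·B·DAA·CB·DAA·CB·BCC·B·B·BCC·B·B·DAA·CB·DAA·CB·DAA·CB·BCC·B·B·BCC·B·B·DAA·CB·DAA·CB
    A ↦ B
    B ↦ CB
    C ↦ DAA
    D ↦ BCC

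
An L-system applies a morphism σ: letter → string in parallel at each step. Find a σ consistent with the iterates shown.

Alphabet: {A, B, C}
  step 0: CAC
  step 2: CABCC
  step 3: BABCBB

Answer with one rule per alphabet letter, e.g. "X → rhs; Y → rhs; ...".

A->AB, B->C, C->B

  step 2 ⇒ step 3: CABCC ⇒ B·AB·C·B·B
    A ↦ AB
    B ↦ C
    C ↦ B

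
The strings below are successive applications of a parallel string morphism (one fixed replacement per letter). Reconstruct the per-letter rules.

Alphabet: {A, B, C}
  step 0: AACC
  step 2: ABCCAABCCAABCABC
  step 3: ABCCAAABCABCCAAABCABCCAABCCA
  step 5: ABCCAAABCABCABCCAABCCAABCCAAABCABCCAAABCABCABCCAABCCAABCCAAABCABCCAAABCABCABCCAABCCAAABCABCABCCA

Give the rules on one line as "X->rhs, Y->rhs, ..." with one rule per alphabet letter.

A->ABC, B->C, C->A

  step 2 ⇒ step 3: ABCCAABCCAABCABC ⇒ ABC·C·A·A·ABC·ABC·C·A·A·ABC·ABC·C·A·ABC·C·A
    A ↦ ABC
    B ↦ C
    C ↦ A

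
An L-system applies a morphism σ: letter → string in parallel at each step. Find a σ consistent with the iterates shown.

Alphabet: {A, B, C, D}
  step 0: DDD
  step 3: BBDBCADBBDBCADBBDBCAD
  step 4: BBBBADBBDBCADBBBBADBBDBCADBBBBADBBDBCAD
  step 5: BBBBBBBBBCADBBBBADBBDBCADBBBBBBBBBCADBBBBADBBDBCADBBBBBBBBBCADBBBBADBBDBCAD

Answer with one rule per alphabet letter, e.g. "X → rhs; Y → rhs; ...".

  step 4 ⇒ step 5: BBBBADBBDBCADBBBBADBBDBCADBBBBADBBDBCAD ⇒ BB·BB·BB·BB·BC·AD·BB·BB·AD·BB·D·BC·AD·BB·BB·BB·BB·BC·AD·BB·BB·AD·BB·D·BC·AD·BB·BB·BB·BB·BC·AD·BB·BB·AD·BB·D·BC·AD
    A ↦ BC
    B ↦ BB
    C ↦ D
    D ↦ AD

A->BC, B->BB, C->D, D->AD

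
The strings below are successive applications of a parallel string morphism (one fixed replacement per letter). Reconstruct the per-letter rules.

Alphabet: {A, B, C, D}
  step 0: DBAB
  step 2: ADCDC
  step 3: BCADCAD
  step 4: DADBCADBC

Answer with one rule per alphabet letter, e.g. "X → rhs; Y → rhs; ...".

  step 3 ⇒ step 4: BCADCAD ⇒ D·AD·B·C·AD·B·C
    A ↦ B
    B ↦ D
    C ↦ AD
    D ↦ C

A->B, B->D, C->AD, D->C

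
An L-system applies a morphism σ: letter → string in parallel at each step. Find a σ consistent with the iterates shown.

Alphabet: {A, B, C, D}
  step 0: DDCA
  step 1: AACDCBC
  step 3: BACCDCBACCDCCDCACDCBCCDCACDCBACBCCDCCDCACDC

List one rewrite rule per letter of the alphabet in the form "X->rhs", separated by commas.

A->BC, B->BAC, C->CDC, D->A

  step 0 ⇒ step 1: DDCA ⇒ A·A·CDC·BC
    A ↦ BC
    C ↦ CDC
    D ↦ A
    B ↦ BAC  (constrained at step 1)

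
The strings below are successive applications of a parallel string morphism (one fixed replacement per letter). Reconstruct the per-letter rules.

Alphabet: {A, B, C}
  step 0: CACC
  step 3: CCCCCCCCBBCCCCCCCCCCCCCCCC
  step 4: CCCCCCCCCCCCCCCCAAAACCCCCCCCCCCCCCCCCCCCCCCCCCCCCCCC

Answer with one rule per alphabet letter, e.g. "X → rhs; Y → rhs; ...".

A->B, B->AA, C->CC

  step 3 ⇒ step 4: CCCCCCCCBBCCCCCCCCCCCCCCCC ⇒ CC·CC·CC·CC·CC·CC·CC·CC·AA·AA·CC·CC·CC·CC·CC·CC·CC·CC·CC·CC·CC·CC·CC·CC·CC·CC
    B ↦ AA
    C ↦ CC
    A ↦ B  (constrained at step 0)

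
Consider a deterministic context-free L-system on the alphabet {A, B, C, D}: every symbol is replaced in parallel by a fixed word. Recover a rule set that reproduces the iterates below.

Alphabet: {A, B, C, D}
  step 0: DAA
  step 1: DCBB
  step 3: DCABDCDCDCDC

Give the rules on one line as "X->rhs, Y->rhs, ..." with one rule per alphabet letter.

  step 0 ⇒ step 1: DAA ⇒ DC·B·B
    A ↦ B
    D ↦ DC
    B ↦ DD  (constrained at step 1)
    C ↦ A  (constrained at step 1)

A->B, B->DD, C->A, D->DC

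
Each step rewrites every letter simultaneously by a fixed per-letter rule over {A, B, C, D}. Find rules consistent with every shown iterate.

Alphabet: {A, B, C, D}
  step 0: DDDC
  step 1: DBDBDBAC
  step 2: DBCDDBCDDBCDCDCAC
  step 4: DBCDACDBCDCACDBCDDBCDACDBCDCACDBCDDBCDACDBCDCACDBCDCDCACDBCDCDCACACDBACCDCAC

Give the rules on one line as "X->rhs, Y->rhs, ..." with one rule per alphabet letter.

A->CDC, B->CD, C->AC, D->DB

  step 1 ⇒ step 2: DBDBDBAC ⇒ DB·CD·DB·CD·DB·CD·CDC·AC
    A ↦ CDC
    B ↦ CD
    C ↦ AC
    D ↦ DB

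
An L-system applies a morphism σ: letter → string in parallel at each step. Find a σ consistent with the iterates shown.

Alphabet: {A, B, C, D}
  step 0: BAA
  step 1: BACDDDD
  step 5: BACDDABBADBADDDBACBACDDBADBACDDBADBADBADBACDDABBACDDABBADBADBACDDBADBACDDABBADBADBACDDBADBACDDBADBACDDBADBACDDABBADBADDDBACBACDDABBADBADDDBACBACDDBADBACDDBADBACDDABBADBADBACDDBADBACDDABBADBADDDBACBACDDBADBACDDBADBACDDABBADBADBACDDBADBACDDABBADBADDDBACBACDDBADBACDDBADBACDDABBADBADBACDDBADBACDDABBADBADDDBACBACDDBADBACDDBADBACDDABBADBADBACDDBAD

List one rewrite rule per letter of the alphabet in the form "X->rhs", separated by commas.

A->DD, B->BAC, C->AB, D->BAD

  step 0 ⇒ step 1: BAA ⇒ BAC·DD·DD
    A ↦ DD
    B ↦ BAC
    C ↦ AB  (constrained at step 1)
    D ↦ BAD  (constrained at step 1)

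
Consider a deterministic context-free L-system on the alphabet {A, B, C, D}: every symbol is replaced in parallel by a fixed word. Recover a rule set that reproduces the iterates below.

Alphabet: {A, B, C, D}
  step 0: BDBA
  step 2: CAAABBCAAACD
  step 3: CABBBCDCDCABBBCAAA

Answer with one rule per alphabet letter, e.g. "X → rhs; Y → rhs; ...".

A->B, B->CD, C->CA, D->AA

  step 2 ⇒ step 3: CAAABBCAAACD ⇒ CA·B·B·B·CD·CD·CA·B·B·B·CA·AA
    A ↦ B
    B ↦ CD
    C ↦ CA
    D ↦ AA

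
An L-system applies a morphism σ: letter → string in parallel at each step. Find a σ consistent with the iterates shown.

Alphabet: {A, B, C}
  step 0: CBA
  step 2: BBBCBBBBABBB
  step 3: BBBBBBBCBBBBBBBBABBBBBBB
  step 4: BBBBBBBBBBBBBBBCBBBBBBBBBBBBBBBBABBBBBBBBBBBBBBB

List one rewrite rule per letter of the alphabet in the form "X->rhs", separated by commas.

  step 3 ⇒ step 4: BBBBBBBCBBBBBBBBABBBBBBB ⇒ BB·BB·BB·BB·BB·BB·BB·BC·BB·BB·BB·BB·BB·BB·BB·BB·AB·BB·BB·BB·BB·BB·BB·BB
    A ↦ AB
    B ↦ BB
    C ↦ BC

A->AB, B->BB, C->BC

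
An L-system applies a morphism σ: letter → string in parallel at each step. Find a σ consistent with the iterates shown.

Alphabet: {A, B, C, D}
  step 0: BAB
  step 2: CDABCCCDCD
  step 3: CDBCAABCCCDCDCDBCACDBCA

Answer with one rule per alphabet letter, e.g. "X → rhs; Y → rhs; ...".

A->ABC, B->C, C->CD, D->BCA

  step 2 ⇒ step 3: CDABCCCDCD ⇒ CD·BCA·ABC·C·CD·CD·CD·BCA·CD·BCA
    A ↦ ABC
    B ↦ C
    C ↦ CD
    D ↦ BCA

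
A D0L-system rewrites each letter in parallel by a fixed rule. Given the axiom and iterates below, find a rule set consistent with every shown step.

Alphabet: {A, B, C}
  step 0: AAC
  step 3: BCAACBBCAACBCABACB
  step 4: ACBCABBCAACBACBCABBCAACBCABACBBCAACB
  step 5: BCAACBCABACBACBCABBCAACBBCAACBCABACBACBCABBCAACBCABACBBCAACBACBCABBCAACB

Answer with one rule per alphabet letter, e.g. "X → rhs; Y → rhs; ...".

  step 4 ⇒ step 5: ACBCABBCAACBACBCABBCAACBCABACBBCAACB ⇒ B·CA·ACB·CA·B·ACB·ACB·CA·B·B·CA·ACB·B·CA·ACB·CA·B·ACB·ACB·CA·B·B·CA·ACB·CA·B·ACB·B·CA·ACB·ACB·CA·B·B·CA·ACB
    A ↦ B
    B ↦ ACB
    C ↦ CA

A->B, B->ACB, C->CA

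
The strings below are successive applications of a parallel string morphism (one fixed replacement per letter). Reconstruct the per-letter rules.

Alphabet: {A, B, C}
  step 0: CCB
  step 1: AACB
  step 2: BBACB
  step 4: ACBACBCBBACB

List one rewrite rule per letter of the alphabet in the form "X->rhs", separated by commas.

  step 1 ⇒ step 2: AACB ⇒ B·B·A·CB
    A ↦ B
    B ↦ CB
    C ↦ A

A->B, B->CB, C->A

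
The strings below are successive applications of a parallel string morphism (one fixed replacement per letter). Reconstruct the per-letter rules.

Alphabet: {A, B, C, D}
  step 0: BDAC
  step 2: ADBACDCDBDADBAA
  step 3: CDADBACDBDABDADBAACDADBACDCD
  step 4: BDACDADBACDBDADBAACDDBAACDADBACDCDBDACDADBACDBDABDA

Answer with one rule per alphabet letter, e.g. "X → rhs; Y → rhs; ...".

  step 3 ⇒ step 4: CDADBACDBDABDADBAACDADBACDCD ⇒ BD·A·CD·A·DBA·CD·BD·A·DBA·A·CD·DBA·A·CD·A·DBA·CD·CD·BD·A·CD·A·DBA·CD·BD·A·BD·A
    A ↦ CD
    B ↦ DBA
    C ↦ BD
    D ↦ A

A->CD, B->DBA, C->BD, D->A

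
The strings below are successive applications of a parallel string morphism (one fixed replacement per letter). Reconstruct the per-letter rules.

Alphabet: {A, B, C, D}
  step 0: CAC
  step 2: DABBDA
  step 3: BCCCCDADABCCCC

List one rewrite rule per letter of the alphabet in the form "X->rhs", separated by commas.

  step 2 ⇒ step 3: DABBDA ⇒ BCC·CC·DA·DA·BCC·CC
    A ↦ CC
    B ↦ DA
    D ↦ BCC
    C ↦ B  (constrained at step 0)

A->CC, B->DA, C->B, D->BCC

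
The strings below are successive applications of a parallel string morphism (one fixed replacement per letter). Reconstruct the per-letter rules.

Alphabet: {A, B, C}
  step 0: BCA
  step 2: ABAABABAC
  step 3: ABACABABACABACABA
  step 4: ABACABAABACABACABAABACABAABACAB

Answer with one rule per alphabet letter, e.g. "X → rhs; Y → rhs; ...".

  step 3 ⇒ step 4: ABACABABACABACABA ⇒ AB·AC·AB·A·AB·AC·AB·AC·AB·A·AB·AC·AB·A·AB·AC·AB
    A ↦ AB
    B ↦ AC
    C ↦ A

A->AB, B->AC, C->A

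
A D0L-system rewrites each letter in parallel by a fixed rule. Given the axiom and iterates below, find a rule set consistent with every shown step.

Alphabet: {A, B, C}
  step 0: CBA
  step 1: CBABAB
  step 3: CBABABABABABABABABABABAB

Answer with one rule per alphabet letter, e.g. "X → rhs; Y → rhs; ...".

  step 0 ⇒ step 1: CBA ⇒ CB·AB·AB
    A ↦ AB
    B ↦ AB
    C ↦ CB

A->AB, B->AB, C->CB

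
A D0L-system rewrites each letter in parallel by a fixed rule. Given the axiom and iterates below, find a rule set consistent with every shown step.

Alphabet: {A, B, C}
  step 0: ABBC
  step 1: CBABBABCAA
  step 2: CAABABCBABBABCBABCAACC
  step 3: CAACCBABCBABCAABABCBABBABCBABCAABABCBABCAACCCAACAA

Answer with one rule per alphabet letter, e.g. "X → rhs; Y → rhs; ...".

A->C, B->BAB, C->CAA

  step 2 ⇒ step 3: CAABABCBABBABCBABCAACC ⇒ CAA·C·C·BAB·C·BAB·CAA·BAB·C·BAB·BAB·C·BAB·CAA·BAB·C·BAB·CAA·C·C·CAA·CAA
    A ↦ C
    B ↦ BAB
    C ↦ CAA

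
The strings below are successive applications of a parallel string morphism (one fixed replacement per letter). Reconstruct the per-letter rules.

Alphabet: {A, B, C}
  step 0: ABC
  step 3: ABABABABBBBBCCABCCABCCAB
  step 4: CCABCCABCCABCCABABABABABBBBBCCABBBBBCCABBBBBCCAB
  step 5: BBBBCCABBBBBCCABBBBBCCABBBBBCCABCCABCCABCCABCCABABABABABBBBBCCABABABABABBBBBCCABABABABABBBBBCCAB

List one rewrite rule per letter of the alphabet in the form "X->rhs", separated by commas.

A->CC, B->AB, C->BB

  step 4 ⇒ step 5: CCABCCABCCABCCABABABABABBBBBCCABBBBBCCABBBBBCCAB ⇒ BB·BB·CC·AB·BB·BB·CC·AB·BB·BB·CC·AB·BB·BB·CC·AB·CC·AB·CC·AB·CC·AB·CC·AB·AB·AB·AB·AB·BB·BB·CC·AB·AB·AB·AB·AB·BB·BB·CC·AB·AB·AB·AB·AB·BB·BB·CC·AB
    A ↦ CC
    B ↦ AB
    C ↦ BB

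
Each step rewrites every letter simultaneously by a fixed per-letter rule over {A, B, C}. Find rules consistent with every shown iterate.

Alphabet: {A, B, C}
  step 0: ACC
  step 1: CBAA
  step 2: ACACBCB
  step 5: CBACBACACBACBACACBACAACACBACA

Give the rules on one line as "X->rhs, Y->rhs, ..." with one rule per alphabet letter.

A->CB, B->CA, C->A

  step 1 ⇒ step 2: CBAA ⇒ A·CA·CB·CB
    A ↦ CB
    B ↦ CA
    C ↦ A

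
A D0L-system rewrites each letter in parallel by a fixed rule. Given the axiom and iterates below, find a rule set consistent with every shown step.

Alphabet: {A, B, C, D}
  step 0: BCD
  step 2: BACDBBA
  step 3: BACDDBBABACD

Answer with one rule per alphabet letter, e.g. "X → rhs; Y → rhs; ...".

A->CD, B->BA, C->D, D->B

  step 2 ⇒ step 3: BACDBBA ⇒ BA·CD·D·B·BA·BA·CD
    A ↦ CD
    B ↦ BA
    C ↦ D
    D ↦ B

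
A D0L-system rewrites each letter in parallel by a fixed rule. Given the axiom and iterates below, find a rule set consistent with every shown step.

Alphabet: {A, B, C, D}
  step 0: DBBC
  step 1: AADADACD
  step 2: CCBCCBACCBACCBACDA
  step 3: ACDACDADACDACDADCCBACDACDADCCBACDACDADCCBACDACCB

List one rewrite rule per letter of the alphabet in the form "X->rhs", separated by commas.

A->CCB, B->AD, C->ACD, D->A

  step 2 ⇒ step 3: CCBCCBACCBACCBACDA ⇒ ACD·ACD·AD·ACD·ACD·AD·CCB·ACD·ACD·AD·CCB·ACD·ACD·AD·CCB·ACD·A·CCB
    A ↦ CCB
    B ↦ AD
    C ↦ ACD
    D ↦ A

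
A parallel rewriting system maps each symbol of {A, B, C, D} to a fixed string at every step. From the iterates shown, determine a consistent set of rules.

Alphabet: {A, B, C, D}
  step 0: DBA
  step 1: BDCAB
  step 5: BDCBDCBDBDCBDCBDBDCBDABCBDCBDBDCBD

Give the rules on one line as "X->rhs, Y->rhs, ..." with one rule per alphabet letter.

A->AB, B->C, C->BD, D->BD

  step 0 ⇒ step 1: DBA ⇒ BD·C·AB
    A ↦ AB
    B ↦ C
    D ↦ BD
    C ↦ BD  (constrained at step 1)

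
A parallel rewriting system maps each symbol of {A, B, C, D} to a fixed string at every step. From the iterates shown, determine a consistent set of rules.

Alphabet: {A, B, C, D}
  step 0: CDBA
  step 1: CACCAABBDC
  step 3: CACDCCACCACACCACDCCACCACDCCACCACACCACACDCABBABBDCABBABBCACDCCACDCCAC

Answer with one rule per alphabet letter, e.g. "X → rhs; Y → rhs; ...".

  step 0 ⇒ step 1: CDBA ⇒ CAC·CA·ABB·DC
    A ↦ DC
    B ↦ ABB
    C ↦ CAC
    D ↦ CA

A->DC, B->ABB, C->CAC, D->CA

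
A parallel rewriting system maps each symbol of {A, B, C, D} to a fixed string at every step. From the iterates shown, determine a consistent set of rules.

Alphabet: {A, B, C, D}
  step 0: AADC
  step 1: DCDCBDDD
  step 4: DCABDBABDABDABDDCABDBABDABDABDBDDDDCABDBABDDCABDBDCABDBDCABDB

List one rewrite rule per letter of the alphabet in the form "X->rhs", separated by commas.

A->DC, B->ABD, C->DDD, D->B

  step 0 ⇒ step 1: AADC ⇒ DC·DC·B·DDD
    A ↦ DC
    C ↦ DDD
    D ↦ B
    B ↦ ABD  (constrained at step 1)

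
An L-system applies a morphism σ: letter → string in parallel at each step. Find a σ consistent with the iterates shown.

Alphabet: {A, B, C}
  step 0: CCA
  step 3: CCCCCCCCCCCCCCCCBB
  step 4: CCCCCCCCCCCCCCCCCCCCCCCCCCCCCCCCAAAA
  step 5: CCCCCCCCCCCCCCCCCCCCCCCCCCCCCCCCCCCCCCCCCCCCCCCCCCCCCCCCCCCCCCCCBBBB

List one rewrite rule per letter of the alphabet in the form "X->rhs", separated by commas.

A->B, B->AA, C->CC

  step 4 ⇒ step 5: CCCCCCCCCCCCCCCCCCCCCCCCCCCCCCCCAAAA ⇒ CC·CC·CC·CC·CC·CC·CC·CC·CC·CC·CC·CC·CC·CC·CC·CC·CC·CC·CC·CC·CC·CC·CC·CC·CC·CC·CC·CC·CC·CC·CC·CC·B·B·B·B
    A ↦ B
    C ↦ CC
  step 3 ⇒ step 4: CCCCCCCCCCCCCCCCBB ⇒ CC·CC·CC·CC·CC·CC·CC·CC·CC·CC·CC·CC·CC·CC·CC·CC·AA·AA
    B ↦ AA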